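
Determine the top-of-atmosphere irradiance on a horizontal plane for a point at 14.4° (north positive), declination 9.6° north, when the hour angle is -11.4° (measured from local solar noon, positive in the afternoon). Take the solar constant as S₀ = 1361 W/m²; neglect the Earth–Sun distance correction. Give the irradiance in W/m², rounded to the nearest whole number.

cos θ_z = sin φ sin δ + cos φ cos δ cos H = (0.2487)(0.1668) + (0.9686)(0.9860)(0.9803) = 0.9777.
Top-of-atmosphere irradiance = S₀ cos θ_z = 1361 × 0.9777 = 1330.65 W/m².

1331 W/m²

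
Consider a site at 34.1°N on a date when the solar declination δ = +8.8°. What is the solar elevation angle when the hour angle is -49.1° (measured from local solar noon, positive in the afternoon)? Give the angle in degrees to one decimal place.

38.4°

With φ = 34.1°, δ = 8.8°, H = -49.10°: sin φ sin δ = 0.0858, cos φ cos δ cos H = 0.5358, so cos θ_z = 0.6216.
θ_z = arccos(0.6216) = 51.57°, so the elevation is 90° − 51.57° = 38.43°.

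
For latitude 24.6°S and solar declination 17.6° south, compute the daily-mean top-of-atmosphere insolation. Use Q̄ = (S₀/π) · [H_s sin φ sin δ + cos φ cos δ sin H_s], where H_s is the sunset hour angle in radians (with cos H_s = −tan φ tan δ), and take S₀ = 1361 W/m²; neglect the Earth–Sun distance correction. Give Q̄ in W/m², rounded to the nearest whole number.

465 W/m²

−tan φ tan δ = −(-0.4578)(-0.3172) = -0.1452; H_s = arccos(-0.1452) = 98.35°. In radians, H_s = 1.7165.
H_s sin φ sin δ = 1.7165 × -0.4163 × -0.3024 = 0.2161.
cos φ cos δ sin H_s = 0.9092 × 0.9532 × 0.9894 = 0.8575.
Q̄ = (1361/π) × (0.2161 + 0.8575) = 433.22 × 1.0736 = 465.10 W/m².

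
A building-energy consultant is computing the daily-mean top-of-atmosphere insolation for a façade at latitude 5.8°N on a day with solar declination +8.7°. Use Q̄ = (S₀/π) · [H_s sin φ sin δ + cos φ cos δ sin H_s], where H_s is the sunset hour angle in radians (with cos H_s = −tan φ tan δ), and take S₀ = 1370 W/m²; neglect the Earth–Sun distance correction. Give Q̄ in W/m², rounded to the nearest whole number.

439 W/m²

−tan φ tan δ = −(0.1016)(0.1530) = -0.0155; H_s = arccos(-0.0155) = 90.89°. In radians, H_s = 1.5863.
H_s sin φ sin δ = 1.5863 × 0.1011 × 0.1513 = 0.0243.
cos φ cos δ sin H_s = 0.9949 × 0.9885 × 0.9999 = 0.9834.
Q̄ = (1370/π) × (0.0243 + 0.9834) = 436.08 × 1.0077 = 439.44 W/m².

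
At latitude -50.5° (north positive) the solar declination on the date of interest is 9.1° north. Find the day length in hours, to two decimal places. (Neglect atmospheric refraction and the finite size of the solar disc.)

10.51 hours

The sunset hour angle satisfies cos H_s = −tan φ tan δ = 0.1943, giving H_s = 78.80°.
Day length = 2 H_s / 15° h⁻¹ = 157.60° / 15 = 10.507 h.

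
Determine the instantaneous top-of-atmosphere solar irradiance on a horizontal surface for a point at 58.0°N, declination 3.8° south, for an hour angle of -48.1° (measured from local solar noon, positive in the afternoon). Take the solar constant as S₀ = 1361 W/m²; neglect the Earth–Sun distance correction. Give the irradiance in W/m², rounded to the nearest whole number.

404 W/m²

With φ = 58.0°, δ = -3.8°, H = -48.10°: sin φ sin δ = -0.0562, cos φ cos δ cos H = 0.3531, so cos θ_z = 0.2969.
Top-of-atmosphere irradiance = S₀ cos θ_z = 1361 × 0.2969 = 404.08 W/m².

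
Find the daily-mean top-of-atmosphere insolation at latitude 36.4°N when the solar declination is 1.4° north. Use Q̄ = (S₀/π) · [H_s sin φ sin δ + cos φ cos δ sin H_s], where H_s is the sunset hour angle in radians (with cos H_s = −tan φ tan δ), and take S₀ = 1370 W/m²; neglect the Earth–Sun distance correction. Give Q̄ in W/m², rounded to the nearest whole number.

361 W/m²

−tan φ tan δ = −(0.7373)(0.0244) = -0.0180; H_s = arccos(-0.0180) = 91.03°. In radians, H_s = 1.5888.
H_s sin φ sin δ = 1.5888 × 0.5934 × 0.0244 = 0.0230.
cos φ cos δ sin H_s = 0.8049 × 0.9997 × 0.9998 = 0.8045.
Q̄ = (1370/π) × (0.0230 + 0.8045) = 436.08 × 0.8275 = 360.86 W/m².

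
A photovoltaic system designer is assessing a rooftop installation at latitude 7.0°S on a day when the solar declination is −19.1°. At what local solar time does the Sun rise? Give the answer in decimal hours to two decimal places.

5.84 h

−tan φ tan δ = −(-0.1228)(-0.3463) = -0.0425; H_s = arccos(-0.0425) = 92.44°.
Sunrise is at 12 − H_s/15 = 12 − 6.163 = 5.837 h local solar time.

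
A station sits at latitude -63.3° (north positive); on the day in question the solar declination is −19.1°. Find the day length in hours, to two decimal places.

−tan φ tan δ = −(-1.9883)(-0.3463) = -0.6885; H_s = arccos(-0.6885) = 133.51°.
Day length = 2 H_s / 15° h⁻¹ = 267.02° / 15 = 17.801 h.

17.80 hours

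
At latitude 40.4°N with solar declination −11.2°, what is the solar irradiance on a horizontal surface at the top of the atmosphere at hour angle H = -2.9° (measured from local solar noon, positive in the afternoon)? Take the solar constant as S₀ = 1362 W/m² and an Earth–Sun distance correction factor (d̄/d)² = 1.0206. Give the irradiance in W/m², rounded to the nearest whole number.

cos θ_z = sin(40.4°) sin(-11.2°) + cos(40.4°) cos(-11.2°) cos(-2.90°) = -0.1259 + 0.7461 = 0.6202.
Top-of-atmosphere irradiance = S₀ (d̄/d)² cos θ_z = 1362 × 1.0206 × 0.6202 = 862.11 W/m².

862 W/m²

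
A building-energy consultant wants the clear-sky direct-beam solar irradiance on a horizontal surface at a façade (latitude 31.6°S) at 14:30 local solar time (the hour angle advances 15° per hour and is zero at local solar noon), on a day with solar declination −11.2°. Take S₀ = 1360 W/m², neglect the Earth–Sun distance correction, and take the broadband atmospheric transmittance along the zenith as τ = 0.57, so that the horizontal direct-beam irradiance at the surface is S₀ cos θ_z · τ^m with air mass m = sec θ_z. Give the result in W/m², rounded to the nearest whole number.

Hour angle H = 15° × (14.5 − 12) = 37.50°.
cos θ_z = sin(-31.6°) sin(-11.2°) + cos(-31.6°) cos(-11.2°) cos(37.50°) = 0.1018 + 0.6629 = 0.7647.
Air mass m = 1/cos θ_z = 1/0.7647 = 1.308; τ^m = 0.57^1.308 = 0.4794.
Surface direct beam = 1360 × 0.7647 × 0.4794 = 498.57 W/m².

499 W/m²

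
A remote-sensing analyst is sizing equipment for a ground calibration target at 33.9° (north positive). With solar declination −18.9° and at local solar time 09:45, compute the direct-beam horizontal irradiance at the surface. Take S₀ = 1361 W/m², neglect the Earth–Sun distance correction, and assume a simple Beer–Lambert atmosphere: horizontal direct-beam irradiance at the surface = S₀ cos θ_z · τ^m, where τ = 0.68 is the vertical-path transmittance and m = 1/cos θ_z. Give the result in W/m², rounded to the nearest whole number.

Hour angle H = 15° × (9.75 − 12) = -33.75°.
cos θ_z = sin φ sin δ + cos φ cos δ cos H = (0.5577)(-0.3239) + (0.8300)(0.9461)(0.8315) = 0.4723.
Air mass m = 1/cos θ_z = 1/0.4723 = 2.117; τ^m = 0.68^2.117 = 0.4420.
Surface direct beam = 1361 × 0.4723 × 0.4420 = 284.12 W/m².

284 W/m²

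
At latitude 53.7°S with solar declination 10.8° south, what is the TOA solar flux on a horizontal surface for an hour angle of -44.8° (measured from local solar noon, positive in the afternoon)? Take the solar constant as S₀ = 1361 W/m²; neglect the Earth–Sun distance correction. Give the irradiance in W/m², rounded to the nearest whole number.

cos θ_z = sin φ sin δ + cos φ cos δ cos H = (-0.8059)(-0.1874) + (0.5920)(0.9823)(0.7096) = 0.5637.
Top-of-atmosphere irradiance = S₀ cos θ_z = 1361 × 0.5637 = 767.20 W/m².

767 W/m²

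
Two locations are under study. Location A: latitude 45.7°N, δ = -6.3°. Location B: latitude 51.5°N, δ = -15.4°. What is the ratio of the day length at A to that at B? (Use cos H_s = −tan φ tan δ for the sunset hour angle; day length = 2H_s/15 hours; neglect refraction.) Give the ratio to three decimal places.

1.197

A: H_s = arccos(−tan 45.7° · tan -6.3°) = 83.50°, so 2H_s/15 = 11.1333 h.
B: H_s = arccos(−tan 51.5° · tan -15.4°) = 69.74°, so 2H_s/15 = 9.2987 h.
Ratio A/B = 11.1333 / 9.2987 = 1.1973.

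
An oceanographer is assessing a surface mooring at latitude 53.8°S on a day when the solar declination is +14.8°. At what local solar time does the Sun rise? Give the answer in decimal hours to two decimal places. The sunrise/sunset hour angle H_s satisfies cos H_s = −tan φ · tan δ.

7.41 h

−tan φ tan δ = −(-1.3663)(0.2642) = 0.3610; H_s = arccos(0.3610) = 68.84°.
Sunrise is at 12 − H_s/15 = 12 − 4.589 = 7.411 h local solar time.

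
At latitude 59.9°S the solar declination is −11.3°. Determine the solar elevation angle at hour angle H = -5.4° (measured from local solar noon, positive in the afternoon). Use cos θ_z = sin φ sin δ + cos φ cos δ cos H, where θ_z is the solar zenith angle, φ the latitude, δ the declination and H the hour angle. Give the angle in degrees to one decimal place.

41.2°

cos θ_z = sin(-59.9°) sin(-11.3°) + cos(-59.9°) cos(-11.3°) cos(-5.40°) = 0.1695 + 0.4896 = 0.6591.
θ_z = arccos(0.6591) = 48.77°, so the elevation is 90° − 48.77° = 41.23°.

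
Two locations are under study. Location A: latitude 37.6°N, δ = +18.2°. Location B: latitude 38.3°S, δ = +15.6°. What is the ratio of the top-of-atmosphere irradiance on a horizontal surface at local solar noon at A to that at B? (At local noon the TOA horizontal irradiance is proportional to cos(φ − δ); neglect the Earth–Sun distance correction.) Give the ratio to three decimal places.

1.601

A: cos θ_z = cos(37.6° − (18.2°)) = 0.9432.
B: cos θ_z = cos(-38.3° − (15.6°)) = 0.5892.
Ratio A/B = 0.9432 / 0.5892 = 1.6008.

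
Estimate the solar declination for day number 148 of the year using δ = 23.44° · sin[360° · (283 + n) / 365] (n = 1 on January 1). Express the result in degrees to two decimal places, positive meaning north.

+21.26°

360 × (283 + 148) / 365 = 425.096°; sin(425.096°) = 0.9070.
δ = 23.44 × 0.9070 = 21.260° ≈ +21.26°.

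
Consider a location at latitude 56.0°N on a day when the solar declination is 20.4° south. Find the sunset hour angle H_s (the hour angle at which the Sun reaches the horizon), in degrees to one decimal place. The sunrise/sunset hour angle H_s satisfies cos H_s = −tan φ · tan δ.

cos H_s = −tan(56.0°) · tan(-20.4°) = 0.5514, so H_s = arccos(0.5514) = 56.54°.

56.5°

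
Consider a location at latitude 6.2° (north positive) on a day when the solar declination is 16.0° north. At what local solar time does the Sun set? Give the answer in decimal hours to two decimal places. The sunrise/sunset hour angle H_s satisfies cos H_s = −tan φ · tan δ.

18.12 h

cos H_s = −tan(6.2°) · tan(16.0°) = -0.0312, so H_s = arccos(-0.0312) = 91.79°.
Sunset is at 12 + H_s/15 = 12 + 6.119 = 18.119 h local solar time.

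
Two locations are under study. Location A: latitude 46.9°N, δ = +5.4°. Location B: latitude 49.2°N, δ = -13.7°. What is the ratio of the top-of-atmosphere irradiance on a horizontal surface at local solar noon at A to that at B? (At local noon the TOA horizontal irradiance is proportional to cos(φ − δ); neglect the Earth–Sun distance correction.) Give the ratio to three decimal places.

A: cos θ_z = cos(46.9° − (5.4°)) = 0.7490.
B: cos θ_z = cos(49.2° − (-13.7°)) = 0.4555.
Ratio A/B = 0.7490 / 0.4555 = 1.6443.

1.644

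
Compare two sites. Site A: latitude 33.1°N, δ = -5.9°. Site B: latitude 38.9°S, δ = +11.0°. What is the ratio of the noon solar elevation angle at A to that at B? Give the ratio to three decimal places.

1.272

A: 90° − |33.1 − (-5.9)| = 51.00°.
B: 90° − |-38.9 − (11.0)| = 40.10°.
Ratio A/B = 51.0000 / 40.1000 = 1.2718.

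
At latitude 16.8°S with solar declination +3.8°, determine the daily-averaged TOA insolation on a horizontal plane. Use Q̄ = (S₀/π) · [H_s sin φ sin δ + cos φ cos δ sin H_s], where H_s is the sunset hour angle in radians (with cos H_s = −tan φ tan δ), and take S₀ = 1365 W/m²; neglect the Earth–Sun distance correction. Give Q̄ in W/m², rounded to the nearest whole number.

402 W/m²

The sunset hour angle satisfies cos H_s = −tan φ tan δ = 0.0201, giving H_s = 88.85°. In radians, H_s = 1.5507.
H_s sin φ sin δ = 1.5507 × -0.2890 × 0.0663 = -0.0297.
cos φ cos δ sin H_s = 0.9573 × 0.9978 × 0.9998 = 0.9550.
Q̄ = (1365/π) × (-0.0297 + 0.9550) = 434.49 × 0.9253 = 402.03 W/m².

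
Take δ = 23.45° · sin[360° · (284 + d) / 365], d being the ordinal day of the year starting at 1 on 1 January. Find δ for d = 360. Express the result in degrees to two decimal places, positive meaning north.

-23.35°

360 × (284 + 360) / 365 = 635.178°; sin(635.178°) = -0.9959.
δ = 23.45 × -0.9959 = -23.354° ≈ -23.35°.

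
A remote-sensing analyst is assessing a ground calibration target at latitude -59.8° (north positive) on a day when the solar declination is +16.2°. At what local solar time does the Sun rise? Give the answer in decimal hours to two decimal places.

cos H_s = −tan(-59.8°) · tan(16.2°) = 0.4992, so H_s = arccos(0.4992) = 60.05°.
Sunrise is at 12 − H_s/15 = 12 − 4.003 = 7.997 h local solar time.

8.00 h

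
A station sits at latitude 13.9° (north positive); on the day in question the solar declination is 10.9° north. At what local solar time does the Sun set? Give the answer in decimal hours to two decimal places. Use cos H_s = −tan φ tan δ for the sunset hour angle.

−tan φ tan δ = −(0.2475)(0.1926) = -0.0477; H_s = arccos(-0.0477) = 92.73°.
Sunset is at 12 + H_s/15 = 12 + 6.182 = 18.182 h local solar time.

18.18 h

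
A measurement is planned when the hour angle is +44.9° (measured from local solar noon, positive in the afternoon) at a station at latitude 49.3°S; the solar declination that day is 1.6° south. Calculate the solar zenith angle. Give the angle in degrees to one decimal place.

61.1°

cos θ_z = sin(-49.3°) sin(-1.6°) + cos(-49.3°) cos(-1.6°) cos(44.90°) = 0.0212 + 0.4617 = 0.4829.
θ_z = arccos(0.4829) = 61.13°.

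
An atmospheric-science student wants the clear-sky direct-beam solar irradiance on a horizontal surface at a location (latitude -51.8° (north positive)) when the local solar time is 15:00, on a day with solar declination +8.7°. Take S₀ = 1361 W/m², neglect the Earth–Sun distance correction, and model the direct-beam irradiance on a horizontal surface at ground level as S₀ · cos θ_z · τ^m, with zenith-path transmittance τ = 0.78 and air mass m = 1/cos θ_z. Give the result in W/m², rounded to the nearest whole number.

Hour angle H = 15° × (15 − 12) = 45.00°.
cos θ_z = sin φ sin δ + cos φ cos δ cos H = (-0.7859)(0.1513) + (0.6184)(0.9885)(0.7071) = 0.3133.
Air mass m = 1/cos θ_z = 1/0.3133 = 3.192; τ^m = 0.78^3.192 = 0.4524.
Surface direct beam = 1361 × 0.3133 × 0.4524 = 192.90 W/m².

193 W/m²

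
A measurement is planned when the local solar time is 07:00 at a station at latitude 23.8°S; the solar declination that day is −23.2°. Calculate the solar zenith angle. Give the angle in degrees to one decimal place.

Hour angle H = 15° × (7 − 12) = -75.00°.
cos θ_z = sin(-23.8°) sin(-23.2°) + cos(-23.8°) cos(-23.2°) cos(-75.00°) = 0.1590 + 0.2177 = 0.3767.
θ_z = arccos(0.3767) = 67.87°.

67.9°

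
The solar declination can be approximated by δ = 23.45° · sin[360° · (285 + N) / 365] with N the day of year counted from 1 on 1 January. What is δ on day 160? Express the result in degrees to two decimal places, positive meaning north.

360 × (285 + 160) / 365 = 438.904°; sin(438.904°) = 0.9813.
δ = 23.45 × 0.9813 = 23.011° ≈ +23.01°.

+23.01°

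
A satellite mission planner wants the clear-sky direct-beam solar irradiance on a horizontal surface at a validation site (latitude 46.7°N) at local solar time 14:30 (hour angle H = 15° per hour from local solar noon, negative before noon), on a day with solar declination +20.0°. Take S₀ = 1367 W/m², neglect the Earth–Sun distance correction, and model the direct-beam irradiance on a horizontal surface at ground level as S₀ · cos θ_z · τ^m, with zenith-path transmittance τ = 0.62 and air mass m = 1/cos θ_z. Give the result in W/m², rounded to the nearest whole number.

554 W/m²

Hour angle H = 15° × (14.5 − 12) = 37.50°.
cos θ_z = sin φ sin δ + cos φ cos δ cos H = (0.7278)(0.3420) + (0.6858)(0.9397)(0.7934) = 0.7602.
Air mass m = 1/cos θ_z = 1/0.7602 = 1.315; τ^m = 0.62^1.315 = 0.5333.
Surface direct beam = 1367 × 0.7602 × 0.5333 = 554.20 W/m².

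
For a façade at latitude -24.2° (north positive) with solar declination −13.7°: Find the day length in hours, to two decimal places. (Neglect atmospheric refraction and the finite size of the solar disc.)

The sunset hour angle satisfies cos H_s = −tan φ tan δ = -0.1096, giving H_s = 96.29°.
Day length = 2 H_s / 15° h⁻¹ = 192.58° / 15 = 12.839 h.

12.84 hours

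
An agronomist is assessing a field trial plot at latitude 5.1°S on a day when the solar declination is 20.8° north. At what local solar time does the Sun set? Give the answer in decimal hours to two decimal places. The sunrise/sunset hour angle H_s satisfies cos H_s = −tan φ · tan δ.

17.87 h

cos H_s = −tan(-5.1°) · tan(20.8°) = 0.0339, so H_s = arccos(0.0339) = 88.06°.
Sunset is at 12 + H_s/15 = 12 + 5.871 = 17.871 h local solar time.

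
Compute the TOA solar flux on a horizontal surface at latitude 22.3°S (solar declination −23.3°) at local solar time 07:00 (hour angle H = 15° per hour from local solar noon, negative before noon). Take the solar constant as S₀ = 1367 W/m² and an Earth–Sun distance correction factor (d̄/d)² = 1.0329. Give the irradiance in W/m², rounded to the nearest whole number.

Hour angle H = 15° × (7 − 12) = -75.00°.
cos θ_z = sin(-22.3°) sin(-23.3°) + cos(-22.3°) cos(-23.3°) cos(-75.00°) = 0.1501 + 0.2199 = 0.3700.
Top-of-atmosphere irradiance = S₀ (d̄/d)² cos θ_z = 1367 × 1.0329 × 0.3700 = 522.43 W/m².

522 W/m²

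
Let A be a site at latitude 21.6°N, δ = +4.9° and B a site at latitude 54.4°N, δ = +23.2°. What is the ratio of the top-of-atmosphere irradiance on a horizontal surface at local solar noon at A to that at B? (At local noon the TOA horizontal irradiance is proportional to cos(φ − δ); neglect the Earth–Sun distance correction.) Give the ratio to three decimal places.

1.120

A: cos θ_z = cos(21.6° − (4.9°)) = 0.9578.
B: cos θ_z = cos(54.4° − (23.2°)) = 0.8554.
Ratio A/B = 0.9578 / 0.8554 = 1.1197.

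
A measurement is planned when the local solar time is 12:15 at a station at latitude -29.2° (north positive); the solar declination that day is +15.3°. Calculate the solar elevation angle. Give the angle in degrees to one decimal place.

45.4°

Hour angle H = 15° × (12.25 − 12) = 3.75°.
With φ = -29.2°, δ = 15.3°, H = 3.75°: sin φ sin δ = -0.1287, cos φ cos δ cos H = 0.8402, so cos θ_z = 0.7115.
θ_z = arccos(0.7115) = 44.64°, so the elevation is 90° − 44.64° = 45.36°.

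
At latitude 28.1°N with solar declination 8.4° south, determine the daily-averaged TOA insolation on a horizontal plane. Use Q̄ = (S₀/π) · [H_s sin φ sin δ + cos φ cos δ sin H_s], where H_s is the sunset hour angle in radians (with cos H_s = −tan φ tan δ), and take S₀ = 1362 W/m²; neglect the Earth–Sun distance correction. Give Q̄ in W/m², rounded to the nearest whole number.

cos H_s = −tan(28.1°) · tan(-8.4°) = 0.0788, so H_s = arccos(0.0788) = 85.48°. In radians, H_s = 1.4919.
H_s sin φ sin δ = 1.4919 × 0.4710 × -0.1461 = -0.1027.
cos φ cos δ sin H_s = 0.8821 × 0.9893 × 0.9969 = 0.8700.
Q̄ = (1362/π) × (-0.1027 + 0.8700) = 433.54 × 0.7673 = 332.66 W/m².

333 W/m²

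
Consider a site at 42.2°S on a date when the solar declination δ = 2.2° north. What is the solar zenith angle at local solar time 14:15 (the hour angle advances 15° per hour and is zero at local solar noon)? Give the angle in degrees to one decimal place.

Hour angle H = 15° × (14.25 − 12) = 33.75°.
cos θ_z = sin(-42.2°) sin(2.2°) + cos(-42.2°) cos(2.2°) cos(33.75°) = -0.0258 + 0.6155 = 0.5897.
θ_z = arccos(0.5897) = 53.86°.

53.9°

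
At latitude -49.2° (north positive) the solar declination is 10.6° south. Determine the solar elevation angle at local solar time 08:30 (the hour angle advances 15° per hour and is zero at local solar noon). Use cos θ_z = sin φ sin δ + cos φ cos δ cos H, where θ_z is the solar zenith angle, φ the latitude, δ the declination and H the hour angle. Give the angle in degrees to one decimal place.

32.0°

Hour angle H = 15° × (8.5 − 12) = -52.50°.
cos θ_z = sin φ sin δ + cos φ cos δ cos H = (-0.7570)(-0.1840) + (0.6534)(0.9829)(0.6088) = 0.5303.
θ_z = arccos(0.5303) = 57.97°, so the elevation is 90° − 57.97° = 32.03°.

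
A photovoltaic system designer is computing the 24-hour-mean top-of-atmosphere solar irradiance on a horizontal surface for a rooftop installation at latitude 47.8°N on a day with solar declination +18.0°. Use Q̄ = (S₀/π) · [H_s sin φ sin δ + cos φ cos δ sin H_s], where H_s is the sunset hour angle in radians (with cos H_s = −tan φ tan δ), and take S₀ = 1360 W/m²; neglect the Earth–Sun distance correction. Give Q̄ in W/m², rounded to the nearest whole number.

450 W/m²

−tan φ tan δ = −(1.1028)(0.3249) = -0.3583; H_s = arccos(-0.3583) = 111.00°. In radians, H_s = 1.9373.
H_s sin φ sin δ = 1.9373 × 0.7408 × 0.3090 = 0.4435.
cos φ cos δ sin H_s = 0.6717 × 0.9511 × 0.9336 = 0.5964.
Q̄ = (1360/π) × (0.4435 + 0.5964) = 432.90 × 1.0399 = 450.17 W/m².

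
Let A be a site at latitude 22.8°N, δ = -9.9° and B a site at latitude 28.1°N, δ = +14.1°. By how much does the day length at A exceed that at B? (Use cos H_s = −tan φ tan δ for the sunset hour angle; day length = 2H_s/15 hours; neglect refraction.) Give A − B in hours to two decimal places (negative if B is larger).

-1.59 h

A: H_s = arccos(−tan 22.8° · tan -9.9°) = 85.79°, so 2H_s/15 = 11.4387 h.
B: H_s = arccos(−tan 28.1° · tan 14.1°) = 97.71°, so 2H_s/15 = 13.0280 h.
A − B = 11.4387 − 13.0280 = -1.5893 h.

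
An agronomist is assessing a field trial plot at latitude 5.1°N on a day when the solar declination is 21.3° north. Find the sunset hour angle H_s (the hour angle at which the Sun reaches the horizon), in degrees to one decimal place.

92.0°

cos H_s = −tan(5.1°) · tan(21.3°) = -0.0348, so H_s = arccos(-0.0348) = 91.99°.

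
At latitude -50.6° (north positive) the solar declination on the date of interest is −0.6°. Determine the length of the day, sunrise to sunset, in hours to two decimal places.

−tan φ tan δ = −(-1.2174)(-0.0105) = -0.0128; H_s = arccos(-0.0128) = 90.73°.
Day length = 2 H_s / 15° h⁻¹ = 181.46° / 15 = 12.097 h.

12.10 hours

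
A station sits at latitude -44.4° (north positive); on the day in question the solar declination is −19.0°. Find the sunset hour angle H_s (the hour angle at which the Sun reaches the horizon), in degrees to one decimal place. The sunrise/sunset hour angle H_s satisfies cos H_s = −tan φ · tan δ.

109.7°

cos H_s = −tan(-44.4°) · tan(-19.0°) = -0.3372, so H_s = arccos(-0.3372) = 109.71°.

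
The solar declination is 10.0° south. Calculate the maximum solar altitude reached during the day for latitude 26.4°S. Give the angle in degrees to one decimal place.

At local solar noon the hour angle is zero, so the elevation is 90° − |φ − δ| = 90° − |-26.4° − (-10.0°)| = 90° − 16.4° = 73.6°.

73.6°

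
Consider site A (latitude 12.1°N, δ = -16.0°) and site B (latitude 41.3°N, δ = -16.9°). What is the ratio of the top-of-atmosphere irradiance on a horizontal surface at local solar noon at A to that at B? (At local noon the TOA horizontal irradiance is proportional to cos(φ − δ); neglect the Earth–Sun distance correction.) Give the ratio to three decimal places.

1.674

A: cos θ_z = cos(12.1° − (-16.0°)) = 0.8821.
B: cos θ_z = cos(41.3° − (-16.9°)) = 0.5270.
Ratio A/B = 0.8821 / 0.5270 = 1.6738.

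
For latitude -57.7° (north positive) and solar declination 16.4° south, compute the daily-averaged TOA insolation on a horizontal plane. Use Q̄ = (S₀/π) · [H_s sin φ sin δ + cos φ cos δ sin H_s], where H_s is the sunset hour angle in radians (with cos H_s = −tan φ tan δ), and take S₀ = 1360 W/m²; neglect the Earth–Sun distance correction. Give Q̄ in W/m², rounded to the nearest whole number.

409 W/m²

−tan φ tan δ = −(-1.5818)(-0.2943) = -0.4655; H_s = arccos(-0.4655) = 117.74°. In radians, H_s = 2.0550.
H_s sin φ sin δ = 2.0550 × -0.8453 × -0.2823 = 0.4904.
cos φ cos δ sin H_s = 0.5344 × 0.9593 × 0.8850 = 0.4537.
Q̄ = (1360/π) × (0.4904 + 0.4537) = 432.90 × 0.9441 = 408.70 W/m².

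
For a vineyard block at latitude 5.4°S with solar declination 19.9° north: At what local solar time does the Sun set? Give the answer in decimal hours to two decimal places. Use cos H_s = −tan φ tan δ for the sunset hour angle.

cos H_s = −tan(-5.4°) · tan(19.9°) = 0.0342, so H_s = arccos(0.0342) = 88.04°.
Sunset is at 12 + H_s/15 = 12 + 5.869 = 17.869 h local solar time.

17.87 h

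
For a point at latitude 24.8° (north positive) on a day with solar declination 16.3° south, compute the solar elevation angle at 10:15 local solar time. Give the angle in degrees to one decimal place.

41.6°

Hour angle H = 15° × (10.25 − 12) = -26.25°.
cos θ_z = sin(24.8°) sin(-16.3°) + cos(24.8°) cos(-16.3°) cos(-26.25°) = -0.1177 + 0.7814 = 0.6637.
θ_z = arccos(0.6637) = 48.42°, so the elevation is 90° − 48.42° = 41.58°.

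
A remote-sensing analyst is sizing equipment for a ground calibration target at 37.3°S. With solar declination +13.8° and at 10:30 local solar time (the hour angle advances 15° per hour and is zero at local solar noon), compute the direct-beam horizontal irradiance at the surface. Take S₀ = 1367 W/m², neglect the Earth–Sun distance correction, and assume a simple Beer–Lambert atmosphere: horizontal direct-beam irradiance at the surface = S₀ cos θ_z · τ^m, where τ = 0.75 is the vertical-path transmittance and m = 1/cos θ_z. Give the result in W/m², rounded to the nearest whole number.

Hour angle H = 15° × (10.5 − 12) = -22.50°.
With φ = -37.3°, δ = 13.8°, H = -22.50°: sin φ sin δ = -0.1445, cos φ cos δ cos H = 0.7137, so cos θ_z = 0.5692.
Air mass m = 1/cos θ_z = 1/0.5692 = 1.757; τ^m = 0.75^1.757 = 0.6032.
Surface direct beam = 1367 × 0.5692 × 0.6032 = 469.35 W/m².

469 W/m²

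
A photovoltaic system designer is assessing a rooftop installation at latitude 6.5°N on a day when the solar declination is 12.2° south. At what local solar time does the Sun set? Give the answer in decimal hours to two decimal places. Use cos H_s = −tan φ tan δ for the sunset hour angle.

17.91 h

cos H_s = −tan(6.5°) · tan(-12.2°) = 0.0246, so H_s = arccos(0.0246) = 88.59°.
Sunset is at 12 + H_s/15 = 12 + 5.906 = 17.906 h local solar time.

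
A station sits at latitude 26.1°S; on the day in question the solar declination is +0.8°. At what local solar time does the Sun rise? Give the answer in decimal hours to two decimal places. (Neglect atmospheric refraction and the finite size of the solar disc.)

cos H_s = −tan(-26.1°) · tan(0.8°) = 0.0068, so H_s = arccos(0.0068) = 89.61°.
Sunrise is at 12 − H_s/15 = 12 − 5.974 = 6.026 h local solar time.

6.03 h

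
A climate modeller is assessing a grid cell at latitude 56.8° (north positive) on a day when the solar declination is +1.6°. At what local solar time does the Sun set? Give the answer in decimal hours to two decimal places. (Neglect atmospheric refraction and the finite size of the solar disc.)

−tan φ tan δ = −(1.5282)(0.0279) = -0.0426; H_s = arccos(-0.0426) = 92.44°.
Sunset is at 12 + H_s/15 = 12 + 6.163 = 18.163 h local solar time.

18.16 h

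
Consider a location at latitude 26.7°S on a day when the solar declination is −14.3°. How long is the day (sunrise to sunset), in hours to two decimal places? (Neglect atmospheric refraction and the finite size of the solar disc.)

12.98 hours

The sunset hour angle satisfies cos H_s = −tan φ tan δ = -0.1282, giving H_s = 97.37°.
Day length = 2 H_s / 15° h⁻¹ = 194.74° / 15 = 12.983 h.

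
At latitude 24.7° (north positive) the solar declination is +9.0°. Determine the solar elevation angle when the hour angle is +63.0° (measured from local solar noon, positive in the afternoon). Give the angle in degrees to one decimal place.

28.2°

With φ = 24.7°, δ = 9.0°, H = 63.00°: sin φ sin δ = 0.0654, cos φ cos δ cos H = 0.4074, so cos θ_z = 0.4728.
θ_z = arccos(0.4728) = 61.78°, so the elevation is 90° − 61.78° = 28.22°.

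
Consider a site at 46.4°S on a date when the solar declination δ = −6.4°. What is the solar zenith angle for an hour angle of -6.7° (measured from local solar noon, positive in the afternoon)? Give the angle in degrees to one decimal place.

40.4°

cos θ_z = sin(-46.4°) sin(-6.4°) + cos(-46.4°) cos(-6.4°) cos(-6.70°) = 0.0807 + 0.6806 = 0.7613.
θ_z = arccos(0.7613) = 40.42°.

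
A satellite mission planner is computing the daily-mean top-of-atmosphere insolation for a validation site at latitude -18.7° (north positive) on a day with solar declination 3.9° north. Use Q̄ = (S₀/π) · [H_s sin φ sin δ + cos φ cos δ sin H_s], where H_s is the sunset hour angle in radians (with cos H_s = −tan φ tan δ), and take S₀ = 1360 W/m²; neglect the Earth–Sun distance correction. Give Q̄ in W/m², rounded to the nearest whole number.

cos H_s = −tan(-18.7°) · tan(3.9°) = 0.0231, so H_s = arccos(0.0231) = 88.68°. In radians, H_s = 1.5478.
H_s sin φ sin δ = 1.5478 × -0.3206 × 0.0680 = -0.0337.
cos φ cos δ sin H_s = 0.9472 × 0.9977 × 0.9997 = 0.9447.
Q̄ = (1360/π) × (-0.0337 + 0.9447) = 432.90 × 0.9110 = 394.37 W/m².

394 W/m²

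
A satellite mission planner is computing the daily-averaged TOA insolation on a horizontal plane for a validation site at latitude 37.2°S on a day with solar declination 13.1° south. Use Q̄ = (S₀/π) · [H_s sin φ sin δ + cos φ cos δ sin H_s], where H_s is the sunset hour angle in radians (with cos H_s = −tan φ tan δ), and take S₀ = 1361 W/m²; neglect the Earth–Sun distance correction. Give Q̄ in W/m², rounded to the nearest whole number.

−tan φ tan δ = −(-0.7590)(-0.2327) = -0.1766; H_s = arccos(-0.1766) = 100.17°. In radians, H_s = 1.7483.
H_s sin φ sin δ = 1.7483 × -0.6046 × -0.2267 = 0.2396.
cos φ cos δ sin H_s = 0.7965 × 0.9740 × 0.9843 = 0.7636.
Q̄ = (1361/π) × (0.2396 + 0.7636) = 433.22 × 1.0032 = 434.61 W/m².

435 W/m²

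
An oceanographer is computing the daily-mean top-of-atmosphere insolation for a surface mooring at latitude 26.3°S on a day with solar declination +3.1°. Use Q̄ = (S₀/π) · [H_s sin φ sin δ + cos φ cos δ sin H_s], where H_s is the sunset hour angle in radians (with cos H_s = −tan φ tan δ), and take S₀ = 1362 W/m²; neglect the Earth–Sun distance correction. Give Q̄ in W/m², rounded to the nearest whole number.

cos H_s = −tan(-26.3°) · tan(3.1°) = 0.0268, so H_s = arccos(0.0268) = 88.46°. In radians, H_s = 1.5439.
H_s sin φ sin δ = 1.5439 × -0.4431 × 0.0541 = -0.0370.
cos φ cos δ sin H_s = 0.8965 × 0.9985 × 0.9996 = 0.8948.
Q̄ = (1362/π) × (-0.0370 + 0.8948) = 433.54 × 0.8578 = 371.89 W/m².

372 W/m²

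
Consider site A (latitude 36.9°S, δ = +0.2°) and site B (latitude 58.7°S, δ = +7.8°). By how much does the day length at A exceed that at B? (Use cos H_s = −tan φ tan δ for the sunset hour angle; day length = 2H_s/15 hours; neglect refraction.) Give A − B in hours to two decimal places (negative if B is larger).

+1.72 h

A: H_s = arccos(−tan -36.9° · tan 0.2°) = 89.85°, so 2H_s/15 = 11.9800 h.
B: H_s = arccos(−tan -58.7° · tan 7.8°) = 76.98°, so 2H_s/15 = 10.2640 h.
A − B = 11.9800 − 10.2640 = 1.7160 h.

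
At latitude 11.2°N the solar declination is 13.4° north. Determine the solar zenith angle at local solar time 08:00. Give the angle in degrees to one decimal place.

Hour angle H = 15° × (8 − 12) = -60.00°.
cos θ_z = sin(11.2°) sin(13.4°) + cos(11.2°) cos(13.4°) cos(-60.00°) = 0.0450 + 0.4771 = 0.5221.
θ_z = arccos(0.5221) = 58.53°.

58.5°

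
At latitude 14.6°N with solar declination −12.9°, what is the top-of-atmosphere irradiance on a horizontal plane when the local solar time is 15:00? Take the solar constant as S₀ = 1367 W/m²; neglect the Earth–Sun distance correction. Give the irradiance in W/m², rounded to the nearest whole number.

835 W/m²

Hour angle H = 15° × (15 − 12) = 45.00°.
With φ = 14.6°, δ = -12.9°, H = 45.00°: sin φ sin δ = -0.0563, cos φ cos δ cos H = 0.6670, so cos θ_z = 0.6107.
Top-of-atmosphere irradiance = S₀ cos θ_z = 1367 × 0.6107 = 834.83 W/m².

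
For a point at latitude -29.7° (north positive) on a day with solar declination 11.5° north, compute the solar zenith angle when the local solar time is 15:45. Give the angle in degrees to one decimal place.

68.0°

Hour angle H = 15° × (15.75 − 12) = 56.25°.
cos θ_z = sin φ sin δ + cos φ cos δ cos H = (-0.4955)(0.1994) + (0.8686)(0.9799)(0.5556) = 0.3741.
θ_z = arccos(0.3741) = 68.03°.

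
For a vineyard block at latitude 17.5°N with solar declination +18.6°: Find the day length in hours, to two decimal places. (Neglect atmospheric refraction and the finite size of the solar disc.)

cos H_s = −tan(17.5°) · tan(18.6°) = -0.1061, so H_s = arccos(-0.1061) = 96.09°.
Day length = 2 H_s / 15° h⁻¹ = 192.18° / 15 = 12.812 h.

12.81 hours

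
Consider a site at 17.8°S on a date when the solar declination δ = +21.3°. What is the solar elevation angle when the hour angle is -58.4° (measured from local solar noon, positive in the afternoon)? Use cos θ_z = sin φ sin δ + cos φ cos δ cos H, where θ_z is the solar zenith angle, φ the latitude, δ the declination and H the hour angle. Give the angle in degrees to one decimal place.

20.7°

cos θ_z = sin φ sin δ + cos φ cos δ cos H = (-0.3057)(0.3633) + (0.9521)(0.9317)(0.5240) = 0.3538.
θ_z = arccos(0.3538) = 69.28°, so the elevation is 90° − 69.28° = 20.72°.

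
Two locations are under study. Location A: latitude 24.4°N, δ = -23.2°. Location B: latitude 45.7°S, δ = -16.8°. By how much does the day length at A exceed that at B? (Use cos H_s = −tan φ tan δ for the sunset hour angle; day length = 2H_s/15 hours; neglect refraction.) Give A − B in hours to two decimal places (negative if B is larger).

A: H_s = arccos(−tan 24.4° · tan -23.2°) = 78.79°, so 2H_s/15 = 10.5053 h.
B: H_s = arccos(−tan -45.7° · tan -16.8°) = 108.02°, so 2H_s/15 = 14.4027 h.
A − B = 10.5053 − 14.4027 = -3.8974 h.

-3.90 h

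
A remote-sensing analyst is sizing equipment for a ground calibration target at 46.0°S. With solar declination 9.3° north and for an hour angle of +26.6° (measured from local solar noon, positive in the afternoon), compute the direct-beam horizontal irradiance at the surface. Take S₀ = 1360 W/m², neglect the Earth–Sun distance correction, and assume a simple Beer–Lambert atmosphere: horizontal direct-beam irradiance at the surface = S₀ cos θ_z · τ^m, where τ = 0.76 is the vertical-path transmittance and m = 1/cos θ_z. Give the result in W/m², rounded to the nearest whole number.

cos θ_z = sin φ sin δ + cos φ cos δ cos H = (-0.7193)(0.1616) + (0.6947)(0.9869)(0.8942) = 0.4968.
Air mass m = 1/cos θ_z = 1/0.4968 = 2.013; τ^m = 0.76^2.013 = 0.5755.
Surface direct beam = 1360 × 0.4968 × 0.5755 = 388.84 W/m².

389 W/m²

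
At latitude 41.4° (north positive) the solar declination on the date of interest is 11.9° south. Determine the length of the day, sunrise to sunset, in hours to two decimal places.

10.57 hours

cos H_s = −tan(41.4°) · tan(-11.9°) = 0.1858, so H_s = arccos(0.1858) = 79.29°.
Day length = 2 H_s / 15° h⁻¹ = 158.58° / 15 = 10.572 h.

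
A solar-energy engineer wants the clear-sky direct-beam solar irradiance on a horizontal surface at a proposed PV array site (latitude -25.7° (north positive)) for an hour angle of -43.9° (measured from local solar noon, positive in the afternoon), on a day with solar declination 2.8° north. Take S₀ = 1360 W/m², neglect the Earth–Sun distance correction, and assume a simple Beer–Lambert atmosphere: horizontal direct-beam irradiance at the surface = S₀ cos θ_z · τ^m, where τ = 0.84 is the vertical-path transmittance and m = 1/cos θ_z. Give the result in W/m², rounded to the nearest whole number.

646 W/m²

With φ = -25.7°, δ = 2.8°, H = -43.90°: sin φ sin δ = -0.0212, cos φ cos δ cos H = 0.6485, so cos θ_z = 0.6273.
Air mass m = 1/cos θ_z = 1/0.6273 = 1.594; τ^m = 0.84^1.594 = 0.7574.
Surface direct beam = 1360 × 0.6273 × 0.7574 = 646.16 W/m².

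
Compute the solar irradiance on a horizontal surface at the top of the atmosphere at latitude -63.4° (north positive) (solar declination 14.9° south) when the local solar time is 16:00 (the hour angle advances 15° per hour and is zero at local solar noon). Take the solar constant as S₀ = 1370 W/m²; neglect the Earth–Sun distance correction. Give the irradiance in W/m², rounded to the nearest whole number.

Hour angle H = 15° × (16 − 12) = 60.00°.
With φ = -63.4°, δ = -14.9°, H = 60.00°: sin φ sin δ = 0.2299, cos φ cos δ cos H = 0.2164, so cos θ_z = 0.4463.
Top-of-atmosphere irradiance = S₀ cos θ_z = 1370 × 0.4463 = 611.43 W/m².

611 W/m²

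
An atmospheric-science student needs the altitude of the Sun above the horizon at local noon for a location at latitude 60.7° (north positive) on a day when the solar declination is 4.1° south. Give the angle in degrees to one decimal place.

At local solar noon the hour angle is zero, so the elevation is 90° − |φ − δ| = 90° − |60.7° − (-4.1°)| = 90° − 64.8° = 25.2°.

25.2°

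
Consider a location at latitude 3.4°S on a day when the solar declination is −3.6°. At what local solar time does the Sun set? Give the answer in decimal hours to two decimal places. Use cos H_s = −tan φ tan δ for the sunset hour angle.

The sunset hour angle satisfies cos H_s = −tan φ tan δ = -0.0037, giving H_s = 90.21°.
Sunset is at 12 + H_s/15 = 12 + 6.014 = 18.014 h local solar time.

18.01 h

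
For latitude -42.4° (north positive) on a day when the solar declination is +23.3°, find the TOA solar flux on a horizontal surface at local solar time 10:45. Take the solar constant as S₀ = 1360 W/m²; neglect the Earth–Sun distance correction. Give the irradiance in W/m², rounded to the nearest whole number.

Hour angle H = 15° × (10.75 − 12) = -18.75°.
cos θ_z = sin(-42.4°) sin(23.3°) + cos(-42.4°) cos(23.3°) cos(-18.75°) = -0.2667 + 0.6422 = 0.3755.
Top-of-atmosphere irradiance = S₀ cos θ_z = 1360 × 0.3755 = 510.68 W/m².

511 W/m²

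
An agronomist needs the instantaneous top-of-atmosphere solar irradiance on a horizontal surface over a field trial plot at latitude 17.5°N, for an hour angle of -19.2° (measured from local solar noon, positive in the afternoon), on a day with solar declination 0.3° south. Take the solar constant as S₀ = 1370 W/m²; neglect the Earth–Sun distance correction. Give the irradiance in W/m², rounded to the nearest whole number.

With φ = 17.5°, δ = -0.3°, H = -19.20°: sin φ sin δ = -0.0016, cos φ cos δ cos H = 0.9007, so cos θ_z = 0.8991.
Top-of-atmosphere irradiance = S₀ cos θ_z = 1370 × 0.8991 = 1231.77 W/m².

1232 W/m²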